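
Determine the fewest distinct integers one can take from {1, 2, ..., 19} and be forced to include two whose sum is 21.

11

Two chosen integers sum to 21 exactly when both halves of some pair {x, 21−x} with 2 ≤ x ≤ 21−x ≤ 19 are chosen — 9 such pairs.
The remaining 1 element (those with no distinct partner in range) can never complete a 21-sum, so the worst case takes all of them and one from each pair: 1 + 9 = 10.
By the pigeonhole principle, the 11th integer has to be the second member of some pair, so 10 + 1 = 11.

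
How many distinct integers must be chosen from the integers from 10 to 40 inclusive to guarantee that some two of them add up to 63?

23

Group the elements by complementary pair {x, 63−x}: {23,40}, {24,39}, {25,38}, …, giving 9 two-element pairs and 13 integers whose partner 63−x falls outside [10,40].
Treating each of those 22 groups as a pigeonhole, one can pick one integer per group — 22 integers — with no two summing to 63.
The 23rd integer lands in an occupied pair, forcing a sum of 63.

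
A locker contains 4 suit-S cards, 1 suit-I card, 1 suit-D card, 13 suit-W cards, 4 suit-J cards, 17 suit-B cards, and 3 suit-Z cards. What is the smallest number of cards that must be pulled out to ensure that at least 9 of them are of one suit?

30

By pigeonhole, put each drawn card into a box by suit. The largest draw with every box below 9 takes min(count, 8) from each suit; suits with fewer than 8 contribute all they have.
Σ min(cᵢ, 8) = 4 + 1 + 1 + 8 + 4 + 8 + 3 = 29.
Draw number 29 + 1 = 30 must push one box to 9.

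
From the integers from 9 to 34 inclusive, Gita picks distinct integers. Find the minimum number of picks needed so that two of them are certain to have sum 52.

19

Two chosen integers sum to 52 exactly when both halves of some pair {x, 52−x} with 18 ≤ x ≤ 52−x ≤ 34 are chosen — 8 such pairs.
The remaining 10 elements (those with no distinct partner in range) can never complete a 52-sum, so the worst case takes all of them and one from each pair: 10 + 8 = 18.
The 19th integer has to be the second member of some pair, so 18 + 1 = 19.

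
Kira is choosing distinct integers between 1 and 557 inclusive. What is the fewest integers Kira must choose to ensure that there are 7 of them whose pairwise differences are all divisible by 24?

Integers whose pairwise differences are multiples of 24 are exactly those sharing a remainder mod 24. By pigeonhole, the 24 residue classes mod 24 are the pigeonholes.
With 144 integers one could put 6 in each residue class and have no class reach 7.
The 145th integer pushes some class to 7, so 24·6 + 1 = 145.

145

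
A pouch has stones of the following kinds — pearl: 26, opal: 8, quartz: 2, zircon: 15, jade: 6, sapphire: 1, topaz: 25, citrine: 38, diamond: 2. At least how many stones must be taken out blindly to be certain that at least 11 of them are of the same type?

The 9 types are the holes; the stones drawn are the pigeons.
To avoid 11 of any one type, the worst case takes at most 10 of each type, or every stone of a type that has fewer than 10.
That gives 10 + 8 + 2 + 10 + 6 + 1 + 10 + 10 + 2 = 59 stones with no type reaching 11.
The next stone forces some type to 11, so 59 + 1 = 60.

60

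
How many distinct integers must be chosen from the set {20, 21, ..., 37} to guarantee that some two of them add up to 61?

Two chosen integers sum to 61 exactly when both halves of some pair {x, 61−x} with 24 ≤ x ≤ 61−x ≤ 37 are chosen — 7 such pairs.
The remaining 4 elements (those with no distinct partner in range) can never complete a 61-sum, so the worst case takes all of them and one from each pair: 4 + 7 = 11.
By pigeonhole, the 12th integer has to be the second member of some pair, so 11 + 1 = 12.

12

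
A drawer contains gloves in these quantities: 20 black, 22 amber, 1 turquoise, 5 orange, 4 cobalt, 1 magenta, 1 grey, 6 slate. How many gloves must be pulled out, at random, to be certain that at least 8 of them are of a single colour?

33

An adversary could hand out at most 7 gloves per colour (6 colours run out sooner): 7 + 7 + 1 + 5 + 4 + 1 + 1 + 6 = 32 gloves and still no colour has 8.
One more glove lands in a colour already at 7, so 33 draws are enough and 32 are not.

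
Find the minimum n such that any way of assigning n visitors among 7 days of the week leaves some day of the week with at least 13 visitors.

85

With 84 visitors one could put exactly 12 in each of the 7 days of the week, and no day of the week would reach 13.
One more visitor must land in a day of the week that already has 12, giving it 13.
So 7 × 12 + 1 = 85 visitors are required.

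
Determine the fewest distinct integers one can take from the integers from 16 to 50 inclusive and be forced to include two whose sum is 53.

25

Group the elements by complementary pair {x, 53−x}: {16,37}, {17,36}, {18,35}, …, giving 11 two-element pairs and 13 integers whose partner 53−x falls outside [16,50].
Pigeonhole: treating each of those 24 groups as a pigeonhole, one can pick one integer per group — 24 integers — with no two summing to 53.
The 25th integer lands in an occupied pair, forcing a sum of 53.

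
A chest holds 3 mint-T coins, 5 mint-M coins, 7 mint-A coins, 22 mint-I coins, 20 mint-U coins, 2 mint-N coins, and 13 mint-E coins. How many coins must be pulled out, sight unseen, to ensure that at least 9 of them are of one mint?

The 7 mints are the holes; the coins drawn are the pigeons.
To avoid 9 of any one mint, the worst case takes at most 8 of each mint, or every coin of a mint that has fewer than 8.
That gives 3 + 5 + 7 + 8 + 8 + 2 + 8 = 41 coins with no mint reaching 9.
The next coin forces some mint to 9, so 41 + 1 = 42.

42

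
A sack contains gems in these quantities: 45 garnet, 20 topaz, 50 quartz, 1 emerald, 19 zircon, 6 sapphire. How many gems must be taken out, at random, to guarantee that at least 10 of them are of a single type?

44

Put each drawn gem into a box by type. The largest draw with every box below 10 takes min(count, 9) from each type; types with fewer than 9 contribute all they have.
Σ min(cᵢ, 9) = 9 + 9 + 9 + 1 + 9 + 6 = 43.
Draw number 43 + 1 = 44 must push one box to 10.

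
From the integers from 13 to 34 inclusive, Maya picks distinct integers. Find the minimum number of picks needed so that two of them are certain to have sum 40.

Group the elements by complementary pair {x, 40−x}: {13,27}, {14,26}, {15,25}, …, giving 7 two-element pairs, the single value 20 (it cannot pair with itself since the integers are distinct), and 7 integers whose partner 40−x falls outside [13,34].
Treating each of those 15 groups as a pigeonhole, one can pick one integer per group — 15 integers — with no two summing to 40.
The 16th integer lands in an occupied pair, forcing a sum of 40.

16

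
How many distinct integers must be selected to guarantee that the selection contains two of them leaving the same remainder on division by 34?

By pigeonhole, the 34 residue classes mod 34 are the pigeonholes.
With 34 integers one could put 1 in each residue class and have no class reach 2.
The 35th integer pushes some class to 2, so 34·1 + 1 = 35.

35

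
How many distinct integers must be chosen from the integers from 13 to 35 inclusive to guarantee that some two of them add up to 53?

15

Group the elements by complementary pair {x, 53−x}: {18,35}, {19,34}, {20,33}, …, giving 9 two-element pairs and 5 integers whose partner 53−x falls outside [13,35].
By the pigeonhole principle, treating each of those 14 groups as a pigeonhole, one can pick one integer per group — 14 integers — with no two summing to 53.
The 15th integer lands in an occupied pair, forcing a sum of 53.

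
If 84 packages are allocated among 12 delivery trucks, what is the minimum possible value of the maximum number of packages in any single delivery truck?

7

By the pigeonhole principle, the 12 delivery trucks are the holes and the 84 packages are the pigeons.
If every delivery truck held at most 6 packages, the total would be at most 12 × 6 = 72, which is less than 84.
So some delivery truck holds at least ⌈84/12⌉ = 7 packages.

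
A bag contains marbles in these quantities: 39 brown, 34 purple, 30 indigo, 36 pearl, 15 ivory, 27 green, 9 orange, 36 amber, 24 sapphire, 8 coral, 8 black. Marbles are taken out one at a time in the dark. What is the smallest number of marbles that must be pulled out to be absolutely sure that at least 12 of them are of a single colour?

Put each drawn marble into a box by colour. The largest draw with every box below 12 takes min(count, 11) from each colour; colours with fewer than 11 contribute all they have.
Σ min(cᵢ, 11) = 11 + 11 + 11 + 11 + 11 + 11 + 9 + 11 + 11 + 8 + 8 = 113.
Draw number 113 + 1 = 114 must push one box to 12.

114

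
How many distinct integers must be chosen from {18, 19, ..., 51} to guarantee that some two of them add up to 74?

Group the elements by complementary pair {x, 74−x}: {23,51}, {24,50}, {25,49}, …, giving 14 two-element pairs; the single value 37 (it cannot pair with itself since the integers are distinct); and 5 integers whose partner 74−x falls outside [18,51].
By the pigeonhole principle, treating each of those 20 groups as a pigeonhole, one can pick one integer per group — 20 integers — with no two summing to 74.
The 21st integer lands in an occupied pair, forcing a sum of 74.

21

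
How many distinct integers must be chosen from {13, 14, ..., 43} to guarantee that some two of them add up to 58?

18

A set avoiding the sum 58 can contain at most one of each pair {x, 58−x}, plus the 3 elements whose complement lies outside the range or equal to its own complement.
The integers 13, …, 29 (17 of them) are such a set: any two sum to at least 13+14 = 27 and at most 28+29 = 57 < 58.
Pigeonhole: any 18th integer completes one of the 14 pairs, so 18 choices force a sum of 58.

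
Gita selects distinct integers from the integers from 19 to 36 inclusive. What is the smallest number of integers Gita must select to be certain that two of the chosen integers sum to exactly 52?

A set avoiding the sum 52 can contain at most one of each pair {x, 52−x}, plus the 4 elements whose complement lies outside the range or equal to its own complement.
The integers 26, …, 36 (11 of them) are such a set: any two sum to at least 26+27 = 53 > 52.
By the pigeonhole principle, any 12th integer completes one of the 7 pairs, so 12 choices force a sum of 52.

12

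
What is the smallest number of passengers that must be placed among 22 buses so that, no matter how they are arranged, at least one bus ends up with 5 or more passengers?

89

With 88 passengers one could put exactly 4 in each of the 22 buses, and no bus would reach 5.
Pigeonhole: one more passenger must land in a bus that already has 4, giving it 5.
So 22 × 4 + 1 = 89 passengers are required.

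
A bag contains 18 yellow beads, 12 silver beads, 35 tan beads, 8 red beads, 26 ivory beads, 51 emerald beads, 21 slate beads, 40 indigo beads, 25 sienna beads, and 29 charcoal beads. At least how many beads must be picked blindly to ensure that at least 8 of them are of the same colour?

Put each drawn bead into a box by colour. The largest draw with every box below 8 takes min(count, 7) from each colour.
Σ min(cᵢ, 7) = 7 + 7 + 7 + 7 + 7 + 7 + 7 + 7 + 7 + 7 = 70.
Draw number 70 + 1 = 71 must push one box to 8.

71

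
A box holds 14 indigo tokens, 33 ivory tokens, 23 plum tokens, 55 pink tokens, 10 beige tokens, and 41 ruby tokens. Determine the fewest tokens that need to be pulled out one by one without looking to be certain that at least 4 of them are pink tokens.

In the worst case for collecting pink tokens, every non-pink token comes out first.
There are 14 + 33 + 23 + 10 + 41 = 121 non-pink tokens altogether.
After those, each further token must be pink, so 121 + 4 = 125 draws guarantee 4 pink tokens.

125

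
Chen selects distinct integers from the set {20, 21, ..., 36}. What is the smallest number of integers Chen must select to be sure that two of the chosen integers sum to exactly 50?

13

Group the elements by complementary pair {x, 50−x}: {20,30}, {21,29}, {22,28}, …, giving 5 two-element pairs, the single value 25 (it cannot pair with itself since the integers are distinct), and 6 integers whose partner 50−x falls outside [20,36].
By pigeonhole, treating each of those 12 groups as a pigeonhole, one can pick one integer per group — 12 integers — with no two summing to 50.
The 13th integer lands in an occupied pair, forcing a sum of 50.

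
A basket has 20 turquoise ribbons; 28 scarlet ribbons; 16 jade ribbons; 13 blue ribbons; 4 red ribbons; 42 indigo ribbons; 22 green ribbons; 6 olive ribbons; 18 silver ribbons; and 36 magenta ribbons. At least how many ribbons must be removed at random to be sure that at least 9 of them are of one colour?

75

An adversary could hand out at most 8 ribbons per colour (red, olive run out sooner): 8 + 8 + 8 + 8 + 4 + 8 + 8 + 6 + 8 + 8 = 74 ribbons and still no colour has 9.
By pigeonhole, one more ribbon lands in a colour already at 8, so 75 draws are enough and 74 are not.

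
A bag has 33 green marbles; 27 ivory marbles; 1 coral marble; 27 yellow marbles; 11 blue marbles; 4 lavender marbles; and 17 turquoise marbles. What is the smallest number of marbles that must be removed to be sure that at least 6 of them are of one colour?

By pigeonhole, the 7 colours are the holes; the marbles drawn are the pigeons.
To avoid 6 of any one colour, the worst case takes at most 5 of each colour, or every marble of a colour that has fewer than 5.
That gives 5 + 5 + 1 + 5 + 5 + 4 + 5 = 30 marbles with no colour reaching 6.
The next marble forces some colour to 6, so 30 + 1 = 31.

31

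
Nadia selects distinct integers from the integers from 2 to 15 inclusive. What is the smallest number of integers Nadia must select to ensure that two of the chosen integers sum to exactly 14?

10

Two chosen integers sum to 14 exactly when both halves of some pair {x, 14−x} with 2 ≤ x ≤ 14−x ≤ 12 are chosen — 5 such pairs.
The remaining 4 elements (those with no distinct partner in range) can never complete a 14-sum, so the worst case takes all of them and one from each pair: 4 + 5 = 9.
The 10th integer has to be the second member of some pair, so 9 + 1 = 10.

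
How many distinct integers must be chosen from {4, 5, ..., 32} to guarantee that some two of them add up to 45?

Group the elements by complementary pair {x, 45−x}: {13,32}, {14,31}, {15,30}, …, giving 10 two-element pairs and 9 integers whose partner 45−x falls outside [4,32].
Treating each of those 19 groups as a pigeonhole, one can pick one integer per group — 19 integers — with no two summing to 45.
The 20th integer lands in an occupied pair, forcing a sum of 45.

20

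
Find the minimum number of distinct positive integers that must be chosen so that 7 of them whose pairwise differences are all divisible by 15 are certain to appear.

91

Integers whose pairwise differences are multiples of 15 are exactly those sharing a remainder mod 15. By pigeonhole, the 15 residue classes mod 15 are the pigeonholes.
With 90 integers one could put 6 in each residue class and have no class reach 7.
The 91st integer pushes some class to 7, so 15·6 + 1 = 91.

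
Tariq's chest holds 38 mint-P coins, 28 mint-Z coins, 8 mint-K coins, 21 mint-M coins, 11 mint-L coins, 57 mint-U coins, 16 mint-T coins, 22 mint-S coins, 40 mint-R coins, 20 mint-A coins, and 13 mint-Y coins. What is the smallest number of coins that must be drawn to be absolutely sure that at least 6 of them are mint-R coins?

In the worst case for collecting mint-R coins, every non-mint-R coin comes out first.
There are 38 + 28 + 8 + 21 + 11 + 57 + 16 + 22 + 20 + 13 = 234 non-mint-R coins altogether.
After those, each further coin must be mint-R, so 234 + 6 = 240 draws guarantee 6 mint-R coins.

240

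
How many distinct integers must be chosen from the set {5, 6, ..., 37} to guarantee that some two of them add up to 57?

Group the elements by complementary pair {x, 57−x}: {20,37}, {21,36}, {22,35}, …, giving 9 two-element pairs and 15 integers whose partner 57−x falls outside [5,37].
Treating each of those 24 groups as a pigeonhole, one can pick one integer per group — 24 integers — with no two summing to 57.
The 25th integer lands in an occupied pair, forcing a sum of 57.

25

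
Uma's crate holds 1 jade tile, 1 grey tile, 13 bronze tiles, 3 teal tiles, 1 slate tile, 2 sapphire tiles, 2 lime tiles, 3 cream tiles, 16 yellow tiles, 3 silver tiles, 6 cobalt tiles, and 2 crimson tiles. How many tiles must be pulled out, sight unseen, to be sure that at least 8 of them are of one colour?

By pigeonhole, the 12 colours are the holes; the tiles drawn are the pigeons.
To avoid 8 of any one colour, the worst case takes at most 7 of each colour, or every tile of a colour that has fewer than 7.
That gives 1 + 1 + 7 + 3 + 1 + 2 + 2 + 3 + 7 + 3 + 6 + 2 = 38 tiles with no colour reaching 8.
The next tile forces some colour to 8, so 38 + 1 = 39.

39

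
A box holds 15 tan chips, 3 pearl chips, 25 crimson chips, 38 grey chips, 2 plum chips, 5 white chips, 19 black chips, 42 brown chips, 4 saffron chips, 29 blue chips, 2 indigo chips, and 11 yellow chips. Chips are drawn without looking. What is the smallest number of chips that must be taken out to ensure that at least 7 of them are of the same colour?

An adversary could hand out at most 6 chips per colour (5 colours run out sooner): 6 + 3 + 6 + 6 + 2 + 5 + 6 + 6 + 4 + 6 + 2 + 6 = 58 chips and still no colour has 7.
One more chip lands in a colour already at 6, so 59 draws are enough and 58 are not.

59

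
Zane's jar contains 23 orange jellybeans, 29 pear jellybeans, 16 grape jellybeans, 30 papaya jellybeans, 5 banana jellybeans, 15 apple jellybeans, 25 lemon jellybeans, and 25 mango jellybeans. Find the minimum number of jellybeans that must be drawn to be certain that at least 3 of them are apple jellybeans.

156

In the worst case for collecting apple jellybeans, every non-apple jellybean comes out first.
There are 23 + 29 + 16 + 30 + 5 + 25 + 25 = 153 non-apple jellybeans altogether.
After those, each further jellybean must be apple, so 153 + 3 = 156 draws guarantee 3 apple jellybeans.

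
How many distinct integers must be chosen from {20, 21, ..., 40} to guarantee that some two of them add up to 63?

13

Two chosen integers sum to 63 exactly when both halves of some pair {x, 63−x} with 23 ≤ x ≤ 63−x ≤ 40 are chosen — 9 such pairs.
The remaining 3 elements (those with no distinct partner in range) can never complete a 63-sum, so the worst case takes all of them and one from each pair: 3 + 9 = 12.
The 13th integer has to be the second member of some pair, so 12 + 1 = 13.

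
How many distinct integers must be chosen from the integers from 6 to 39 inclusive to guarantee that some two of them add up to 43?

19

Group the elements by complementary pair {x, 43−x}: {6,37}, {7,36}, {8,35}, …, giving 16 two-element pairs and 2 integers whose partner 43−x falls outside [6,39].
Treating each of those 18 groups as a pigeonhole, one can pick one integer per group — 18 integers — with no two summing to 43.
The 19th integer lands in an occupied pair, forcing a sum of 43.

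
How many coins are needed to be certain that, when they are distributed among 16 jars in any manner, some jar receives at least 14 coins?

With 208 coins one could put exactly 13 in each of the 16 jars, and no jar would reach 14.
One more coin must land in a jar that already has 13, giving it 14.
So 16 × 13 + 1 = 209 coins are required.

209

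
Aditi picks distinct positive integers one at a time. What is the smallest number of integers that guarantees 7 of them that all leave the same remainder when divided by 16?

By pigeonhole, the 16 residue classes mod 16 are the pigeonholes.
With 96 integers one could put 6 in each residue class and have no class reach 7.
The 97th integer pushes some class to 7, so 16·6 + 1 = 97.

97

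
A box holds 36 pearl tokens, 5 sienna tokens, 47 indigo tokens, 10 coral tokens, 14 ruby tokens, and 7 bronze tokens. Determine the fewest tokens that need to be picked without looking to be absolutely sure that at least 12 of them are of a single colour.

By pigeonhole, the 6 colours are the holes; the tokens drawn are the pigeons.
To avoid 12 of any one colour, the worst case takes at most 11 of each colour, or every token of a colour that has fewer than 11.
That gives 11 + 5 + 11 + 10 + 11 + 7 = 55 tokens with no colour reaching 12.
The next token forces some colour to 12, so 55 + 1 = 56.

56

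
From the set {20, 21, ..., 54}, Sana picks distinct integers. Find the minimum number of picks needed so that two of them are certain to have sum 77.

20

A set avoiding the sum 77 can contain at most one of each pair {x, 77−x}, plus the 3 elements whose complement lies outside the range.
The integers 20, …, 38 (19 of them) are such a set: any two sum to at least 20+21 = 41 and at most 37+38 = 75 < 77.
Any 20th integer completes one of the 16 pairs, so 20 choices force a sum of 77.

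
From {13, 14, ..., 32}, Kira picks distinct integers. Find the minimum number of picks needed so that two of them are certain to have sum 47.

A set avoiding the sum 47 can contain at most one of each pair {x, 47−x}, plus the 2 elements whose complement lies outside the range.
The integers 13, …, 23 (11 of them) are such a set: any two sum to at least 13+14 = 27 and at most 22+23 = 45 < 47.
Any 12th integer completes one of the 9 pairs, so 12 choices force a sum of 47.

12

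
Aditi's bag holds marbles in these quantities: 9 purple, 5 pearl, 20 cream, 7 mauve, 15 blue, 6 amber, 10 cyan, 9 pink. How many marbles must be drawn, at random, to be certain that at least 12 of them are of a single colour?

An adversary could hand out at most 11 marbles per colour (6 colours run out sooner): 9 + 5 + 11 + 7 + 11 + 6 + 10 + 9 = 68 marbles and still no colour has 12.
One more marble lands in a colour already at 11, so 69 draws are enough and 68 are not.

69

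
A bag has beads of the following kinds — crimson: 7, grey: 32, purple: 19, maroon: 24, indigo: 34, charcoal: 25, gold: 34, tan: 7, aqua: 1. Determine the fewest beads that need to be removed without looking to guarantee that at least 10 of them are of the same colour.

70

By pigeonhole, the 9 colours are the holes; the beads drawn are the pigeons.
To avoid 10 of any one colour, the worst case takes at most 9 of each colour, or every bead of a colour that has fewer than 9.
That gives 7 + 9 + 9 + 9 + 9 + 9 + 9 + 7 + 1 = 69 beads with no colour reaching 10.
The next bead forces some colour to 10, so 69 + 1 = 70.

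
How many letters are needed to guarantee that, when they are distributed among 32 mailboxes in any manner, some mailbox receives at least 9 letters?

257

With 256 letters one could put exactly 8 in each of the 32 mailboxes, and no mailbox would reach 9.
One more letter must land in a mailbox that already has 8, giving it 9.
So 32 × 8 + 1 = 257 letters are required.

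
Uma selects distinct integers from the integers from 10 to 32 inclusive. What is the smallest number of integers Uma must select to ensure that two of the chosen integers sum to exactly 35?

Group the elements by complementary pair {x, 35−x}: {10,25}, {11,24}, {12,23}, …, giving 8 two-element pairs and 7 integers whose partner 35−x falls outside [10,32].
Treating each of those 15 groups as a pigeonhole, one can pick one integer per group — 15 integers — with no two summing to 35.
The 16th integer lands in an occupied pair, forcing a sum of 35.

16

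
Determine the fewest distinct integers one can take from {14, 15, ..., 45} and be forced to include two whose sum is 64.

20

Group the elements by complementary pair {x, 64−x}: {19,45}, {20,44}, {21,43}, …, giving 13 two-element pairs, the single value 32 (it cannot pair with itself since the integers are distinct), and 5 integers whose partner 64−x falls outside [14,45].
By pigeonhole, treating each of those 19 groups as a pigeonhole, one can pick one integer per group — 19 integers — with no two summing to 64.
The 20th integer lands in an occupied pair, forcing a sum of 64.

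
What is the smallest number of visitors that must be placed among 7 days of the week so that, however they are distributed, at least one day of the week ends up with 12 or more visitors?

78

With 77 visitors one could put exactly 11 in each of the 7 days of the week, and no day of the week would reach 12.
One more visitor must land in a day of the week that already has 11, giving it 12.
So 7 × 11 + 1 = 78 visitors are required.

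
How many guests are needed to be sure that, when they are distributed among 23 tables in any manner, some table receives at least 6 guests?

116

With 115 guests one could put exactly 5 in each of the 23 tables, and no table would reach 6.
By pigeonhole, one more guest must land in a table that already has 5, giving it 6.
So 23 × 5 + 1 = 116 guests are required.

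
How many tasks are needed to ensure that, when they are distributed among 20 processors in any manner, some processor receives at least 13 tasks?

241

With 240 tasks one could put exactly 12 in each of the 20 processors, and no processor would reach 13.
By pigeonhole, one more task must land in a processor that already has 12, giving it 13.
So 20 × 12 + 1 = 241 tasks are required.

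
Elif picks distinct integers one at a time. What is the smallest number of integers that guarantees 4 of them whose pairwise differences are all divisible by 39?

118

Integers whose pairwise differences are multiples of 39 are exactly those sharing a remainder mod 39. By pigeonhole, the 39 residue classes mod 39 are the pigeonholes.
With 117 integers one could put 3 in each residue class and have no class reach 4.
The 118th integer pushes some class to 4, so 39·3 + 1 = 118.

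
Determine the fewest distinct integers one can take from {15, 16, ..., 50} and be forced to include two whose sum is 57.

23

Group the elements by complementary pair {x, 57−x}: {15,42}, {16,41}, {17,40}, …, giving 14 two-element pairs and 8 integers whose partner 57−x falls outside [15,50].
Treating each of those 22 groups as a pigeonhole, one can pick one integer per group — 22 integers — with no two summing to 57.
The 23rd integer lands in an occupied pair, forcing a sum of 57.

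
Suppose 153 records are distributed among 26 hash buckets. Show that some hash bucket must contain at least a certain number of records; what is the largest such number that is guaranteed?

The 26 hash buckets are the holes and the 153 records are the pigeons.
If every hash bucket held at most 5 records, the total would be at most 26 × 5 = 130, which is less than 153.
So some hash bucket holds at least ⌈153/26⌉ = 6 records.

6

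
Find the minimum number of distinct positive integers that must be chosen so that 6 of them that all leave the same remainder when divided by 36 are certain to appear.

181

By pigeonhole, the 36 residue classes mod 36 are the pigeonholes.
With 180 integers one could put 5 in each residue class and have no class reach 6.
The 181st integer pushes some class to 6, so 36·5 + 1 = 181.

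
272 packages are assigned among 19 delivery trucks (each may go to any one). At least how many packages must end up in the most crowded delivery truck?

By pigeonhole, the 19 delivery trucks are the holes and the 272 packages are the pigeons.
If every delivery truck held at most 14 packages, the total would be at most 19 × 14 = 266, which is less than 272.
So some delivery truck holds at least ⌈272/19⌉ = 15 packages.

15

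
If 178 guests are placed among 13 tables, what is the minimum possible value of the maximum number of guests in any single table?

14

The 13 tables are the holes and the 178 guests are the pigeons.
If every table held at most 13 guests, the total would be at most 13 × 13 = 169, which is less than 178.
So some table holds at least ⌈178/13⌉ = 14 guests.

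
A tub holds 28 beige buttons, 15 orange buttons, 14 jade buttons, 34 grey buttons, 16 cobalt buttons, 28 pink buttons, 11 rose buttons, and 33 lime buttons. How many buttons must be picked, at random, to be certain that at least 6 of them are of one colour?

41

An adversary could hand out at most 5 buttons per colour: 5 + 5 + 5 + 5 + 5 + 5 + 5 + 5 = 40 buttons and still no colour has 6.
One more button lands in a colour already at 5, so 41 draws are enough and 40 are not.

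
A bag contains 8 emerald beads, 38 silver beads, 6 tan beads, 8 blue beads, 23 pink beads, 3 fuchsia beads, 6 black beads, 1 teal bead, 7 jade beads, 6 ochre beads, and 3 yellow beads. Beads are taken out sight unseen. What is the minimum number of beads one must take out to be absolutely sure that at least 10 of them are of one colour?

67

Put each drawn bead into a box by colour. The largest draw with every box below 10 takes min(count, 9) from each colour; colours with fewer than 9 contribute all they have.
Σ min(cᵢ, 9) = 8 + 9 + 6 + 8 + 9 + 3 + 6 + 1 + 7 + 6 + 3 = 66.
Draw number 66 + 1 = 67 must push one box to 10.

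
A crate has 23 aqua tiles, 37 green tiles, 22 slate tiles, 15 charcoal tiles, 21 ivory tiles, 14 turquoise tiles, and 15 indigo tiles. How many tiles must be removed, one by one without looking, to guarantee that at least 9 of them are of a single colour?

57

Put each drawn tile into a box by colour. The largest draw with every box below 9 takes min(count, 8) from each colour.
Σ min(cᵢ, 8) = 8 + 8 + 8 + 8 + 8 + 8 + 8 = 56.
Draw number 56 + 1 = 57 must push one box to 9.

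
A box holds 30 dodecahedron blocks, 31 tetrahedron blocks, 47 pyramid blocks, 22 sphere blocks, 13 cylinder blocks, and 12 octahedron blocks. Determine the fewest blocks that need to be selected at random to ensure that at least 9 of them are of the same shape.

The 6 shapes are the holes; the blocks drawn are the pigeons.
To avoid 9 of any one shape, the worst case takes at most 8 of each shape.
That gives 8 + 8 + 8 + 8 + 8 + 8 = 48 blocks with no shape reaching 9.
The next block forces some shape to 9, so 48 + 1 = 49.

49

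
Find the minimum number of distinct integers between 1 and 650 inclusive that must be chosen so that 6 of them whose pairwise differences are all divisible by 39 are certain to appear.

Integers whose pairwise differences are multiples of 39 are exactly those sharing a remainder mod 39. By pigeonhole, the 39 residue classes mod 39 are the pigeonholes.
With 195 integers one could put 5 in each residue class and have no class reach 6.
The 196th integer pushes some class to 6, so 39·5 + 1 = 196.

196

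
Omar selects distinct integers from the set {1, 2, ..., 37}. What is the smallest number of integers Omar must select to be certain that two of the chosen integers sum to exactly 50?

A set avoiding the sum 50 can contain at most one of each pair {x, 50−x}, plus the 13 elements whose complement lies outside the range or equal to its own complement.
The integers 1, …, 25 (25 of them) are such a set: any two sum to at least 1+2 = 3 and at most 24+25 = 49 < 50.
Any 26th integer completes one of the 12 pairs, so 26 choices force a sum of 50.

26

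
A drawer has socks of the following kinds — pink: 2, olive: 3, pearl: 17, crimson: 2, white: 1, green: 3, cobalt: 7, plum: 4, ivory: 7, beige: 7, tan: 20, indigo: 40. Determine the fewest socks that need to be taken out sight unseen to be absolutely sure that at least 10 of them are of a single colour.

By pigeonhole, put each drawn sock into a box by colour. The largest draw with every box below 10 takes min(count, 9) from each colour; colours with fewer than 9 contribute all they have.
Σ min(cᵢ, 9) = 2 + 3 + 9 + 2 + 1 + 3 + 7 + 4 + 7 + 7 + 9 + 9 = 63.
Draw number 63 + 1 = 64 must push one box to 10.

64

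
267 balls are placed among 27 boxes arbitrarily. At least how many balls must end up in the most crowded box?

The 27 boxes are the holes and the 267 balls are the pigeons.
If every box held at most 9 balls, the total would be at most 27 × 9 = 243, which is less than 267.
So some box holds at least ⌈267/27⌉ = 10 balls.

10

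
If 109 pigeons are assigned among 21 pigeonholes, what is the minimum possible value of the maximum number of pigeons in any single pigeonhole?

6

The 21 pigeonholes are the holes and the 109 pigeons are the pigeons.
If every pigeonhole held at most 5 pigeons, the total would be at most 21 × 5 = 105, which is less than 109.
So some pigeonhole holds at least ⌈109/21⌉ = 6 pigeons.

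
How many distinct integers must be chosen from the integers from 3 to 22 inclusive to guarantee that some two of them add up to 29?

Group the elements by complementary pair {x, 29−x}: {7,22}, {8,21}, {9,20}, …, giving 8 two-element pairs and 4 integers whose partner 29−x falls outside [3,22].
Treating each of those 12 groups as a pigeonhole, one can pick one integer per group — 12 integers — with no two summing to 29.
The 13th integer lands in an occupied pair, forcing a sum of 29.

13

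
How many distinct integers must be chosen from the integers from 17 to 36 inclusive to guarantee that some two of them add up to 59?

14

A set avoiding the sum 59 can contain at most one of each pair {x, 59−x}, plus the 6 elements whose complement lies outside the range.
The integers 17, …, 29 (13 of them) are such a set: any two sum to at least 17+18 = 35 and at most 28+29 = 57 < 59.
By pigeonhole, any 14th integer completes one of the 7 pairs, so 14 choices force a sum of 59.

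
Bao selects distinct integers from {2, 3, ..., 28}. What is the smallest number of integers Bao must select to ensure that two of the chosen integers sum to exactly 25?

17

Group the elements by complementary pair {x, 25−x}: {2,23}, {3,22}, {4,21}, …, giving 11 two-element pairs and 5 integers whose partner 25−x falls outside [2,28].
By the pigeonhole principle, treating each of those 16 groups as a pigeonhole, one can pick one integer per group — 16 integers — with no two summing to 25.
The 17th integer lands in an occupied pair, forcing a sum of 25.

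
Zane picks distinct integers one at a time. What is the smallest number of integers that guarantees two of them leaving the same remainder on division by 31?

The 31 residue classes mod 31 are the pigeonholes.
With 31 integers one could put 1 in each residue class and have no class reach 2.
The 32nd integer pushes some class to 2, so 31·1 + 1 = 32.

32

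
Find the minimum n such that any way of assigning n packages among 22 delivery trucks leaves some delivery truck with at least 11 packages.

With 220 packages one could put exactly 10 in each of the 22 delivery trucks, and no delivery truck would reach 11.
By the pigeonhole principle, one more package must land in a delivery truck that already has 10, giving it 11.
So 22 × 10 + 1 = 221 packages are required.

221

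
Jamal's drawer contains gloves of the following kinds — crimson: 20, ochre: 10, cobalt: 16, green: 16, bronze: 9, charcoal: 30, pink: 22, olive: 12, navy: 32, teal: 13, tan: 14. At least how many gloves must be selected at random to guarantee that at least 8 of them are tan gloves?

188

In the worst case for collecting tan gloves, every non-tan glove comes out first.
There are 20 + 10 + 16 + 16 + 9 + 30 + 22 + 12 + 32 + 13 = 180 non-tan gloves altogether.
After those, each further glove must be tan, so 180 + 8 = 188 draws guarantee 8 tan gloves.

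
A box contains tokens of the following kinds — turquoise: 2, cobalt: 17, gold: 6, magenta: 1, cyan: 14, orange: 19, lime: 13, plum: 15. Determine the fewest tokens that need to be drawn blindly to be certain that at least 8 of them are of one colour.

The 8 colours are the holes; the tokens drawn are the pigeons.
To avoid 8 of any one colour, the worst case takes at most 7 of each colour, or every token of a colour that has fewer than 7.
That gives 2 + 7 + 6 + 1 + 7 + 7 + 7 + 7 = 44 tokens with no colour reaching 8.
The next token forces some colour to 8, so 44 + 1 = 45.

45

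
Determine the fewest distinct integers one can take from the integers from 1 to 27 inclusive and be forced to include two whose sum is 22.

18

Group the elements by complementary pair {x, 22−x}: {1,21}, {2,20}, {3,19}, …, giving 10 two-element pairs, the single value 11 (it cannot pair with itself since the integers are distinct), and 6 integers whose partner 22−x falls outside [1,27].
By pigeonhole, treating each of those 17 groups as a pigeonhole, one can pick one integer per group — 17 integers — with no two summing to 22.
The 18th integer lands in an occupied pair, forcing a sum of 22.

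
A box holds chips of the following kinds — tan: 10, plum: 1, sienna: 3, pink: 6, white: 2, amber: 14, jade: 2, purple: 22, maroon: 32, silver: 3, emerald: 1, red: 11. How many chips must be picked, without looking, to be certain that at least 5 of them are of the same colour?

37

The 12 colours are the holes; the chips drawn are the pigeons.
To avoid 5 of any one colour, the worst case takes at most 4 of each colour, or every chip of a colour that has fewer than 4.
That gives 4 + 1 + 3 + 4 + 2 + 4 + 2 + 4 + 4 + 3 + 1 + 4 = 36 chips with no colour reaching 5.
The next chip forces some colour to 5, so 36 + 1 = 37.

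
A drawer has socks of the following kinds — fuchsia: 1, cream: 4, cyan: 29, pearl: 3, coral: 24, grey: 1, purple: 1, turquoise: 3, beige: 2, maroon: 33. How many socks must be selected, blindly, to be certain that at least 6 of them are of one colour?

An adversary could hand out at most 5 socks per colour (7 colours run out sooner): 1 + 4 + 5 + 3 + 5 + 1 + 1 + 3 + 2 + 5 = 30 socks and still no colour has 6.
One more sock lands in a colour already at 5, so 31 draws are enough and 30 are not.

31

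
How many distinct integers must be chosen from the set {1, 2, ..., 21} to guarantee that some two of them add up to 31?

A set avoiding the sum 31 can contain at most one of each pair {x, 31−x}, plus the 9 elements whose complement lies outside the range.
The integers 1, …, 15 (15 of them) are such a set: any two sum to at least 1+2 = 3 and at most 14+15 = 29 < 31.
Pigeonhole: any 16th integer completes one of the 6 pairs, so 16 choices force a sum of 31.

16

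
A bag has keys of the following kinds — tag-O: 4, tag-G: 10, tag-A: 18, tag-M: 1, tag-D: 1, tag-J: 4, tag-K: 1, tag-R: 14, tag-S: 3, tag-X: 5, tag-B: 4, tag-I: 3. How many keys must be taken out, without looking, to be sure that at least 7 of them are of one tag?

45

An adversary could hand out at most 6 keys per tag (9 tags run out sooner): 4 + 6 + 6 + 1 + 1 + 4 + 1 + 6 + 3 + 5 + 4 + 3 = 44 keys and still no tag has 7.
By pigeonhole, one more key lands in a tag already at 6, so 45 draws are enough and 44 are not.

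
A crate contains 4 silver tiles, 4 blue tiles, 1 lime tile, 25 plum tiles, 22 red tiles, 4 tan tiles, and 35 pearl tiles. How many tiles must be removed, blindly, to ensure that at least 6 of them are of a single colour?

29

Put each drawn tile into a box by colour. The largest draw with every box below 6 takes min(count, 5) from each colour; colours with fewer than 5 contribute all they have.
Σ min(cᵢ, 5) = 4 + 4 + 1 + 5 + 5 + 4 + 5 = 28.
Draw number 28 + 1 = 29 must push one box to 6.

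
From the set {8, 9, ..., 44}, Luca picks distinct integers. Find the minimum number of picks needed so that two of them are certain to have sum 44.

24

A set avoiding the sum 44 can contain at most one of each pair {x, 44−x}, plus the 9 elements whose complement lies outside the range or equal to its own complement.
The integers 22, …, 44 (23 of them) are such a set: any two sum to at least 22+23 = 45 > 44.
Any 24th integer completes one of the 14 pairs, so 24 choices force a sum of 44.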